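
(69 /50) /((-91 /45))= -621 /910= -0.68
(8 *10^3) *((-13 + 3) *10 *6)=-4800000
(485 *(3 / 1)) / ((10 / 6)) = 873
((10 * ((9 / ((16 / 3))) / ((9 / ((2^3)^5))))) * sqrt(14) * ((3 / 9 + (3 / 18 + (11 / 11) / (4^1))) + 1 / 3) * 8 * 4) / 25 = 425984 * sqrt(14) / 5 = 318777.24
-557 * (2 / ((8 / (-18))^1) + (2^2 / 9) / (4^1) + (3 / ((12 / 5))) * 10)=-40661 / 9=-4517.89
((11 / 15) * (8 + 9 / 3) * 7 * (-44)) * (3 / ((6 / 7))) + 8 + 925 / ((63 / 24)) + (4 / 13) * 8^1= -3791526 / 455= -8333.02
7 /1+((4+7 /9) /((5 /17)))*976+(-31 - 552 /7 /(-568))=354053977 /22365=15830.72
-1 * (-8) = 8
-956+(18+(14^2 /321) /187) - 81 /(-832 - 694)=-85916766193 /91601202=-937.94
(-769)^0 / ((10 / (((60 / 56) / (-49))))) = -3 / 1372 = -0.00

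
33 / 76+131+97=17361 / 76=228.43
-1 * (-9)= 9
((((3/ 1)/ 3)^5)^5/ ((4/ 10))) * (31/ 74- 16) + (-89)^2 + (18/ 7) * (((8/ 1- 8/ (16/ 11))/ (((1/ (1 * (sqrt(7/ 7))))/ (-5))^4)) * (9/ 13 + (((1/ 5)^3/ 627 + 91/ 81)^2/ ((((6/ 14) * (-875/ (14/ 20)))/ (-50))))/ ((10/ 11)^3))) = 1876344614590333549/ 166141879312500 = 11293.63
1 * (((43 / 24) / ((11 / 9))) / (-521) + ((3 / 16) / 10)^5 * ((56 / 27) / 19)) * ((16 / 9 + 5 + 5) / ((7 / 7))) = -70944352021397 / 2140844851200000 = -0.03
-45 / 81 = -5 / 9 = -0.56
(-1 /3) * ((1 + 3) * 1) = -4 /3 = -1.33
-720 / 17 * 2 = -1440 / 17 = -84.71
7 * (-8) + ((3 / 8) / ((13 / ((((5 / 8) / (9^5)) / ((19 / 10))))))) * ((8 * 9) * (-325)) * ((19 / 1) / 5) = -490013 / 8748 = -56.01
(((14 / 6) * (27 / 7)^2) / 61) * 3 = 729 / 427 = 1.71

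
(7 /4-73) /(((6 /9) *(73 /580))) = -123975 /146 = -849.14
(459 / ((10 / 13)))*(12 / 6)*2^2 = 23868 / 5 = 4773.60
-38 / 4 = -19 / 2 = -9.50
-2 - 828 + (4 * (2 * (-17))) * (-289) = 38474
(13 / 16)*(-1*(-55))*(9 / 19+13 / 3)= 97955 / 456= 214.81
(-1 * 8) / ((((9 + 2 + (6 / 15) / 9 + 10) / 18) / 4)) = -25920 / 947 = -27.37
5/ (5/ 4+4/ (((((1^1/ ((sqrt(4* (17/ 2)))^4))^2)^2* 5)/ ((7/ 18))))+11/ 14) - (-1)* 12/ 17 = 8400374528768664/ 11900530582270549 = 0.71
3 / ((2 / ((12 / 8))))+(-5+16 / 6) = -1 / 12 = -0.08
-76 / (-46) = 38 / 23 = 1.65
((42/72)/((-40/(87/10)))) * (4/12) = -203/4800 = -0.04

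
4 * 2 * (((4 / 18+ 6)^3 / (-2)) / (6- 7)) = 702464 / 729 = 963.60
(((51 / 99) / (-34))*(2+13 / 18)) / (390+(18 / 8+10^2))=-49 / 584793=-0.00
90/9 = 10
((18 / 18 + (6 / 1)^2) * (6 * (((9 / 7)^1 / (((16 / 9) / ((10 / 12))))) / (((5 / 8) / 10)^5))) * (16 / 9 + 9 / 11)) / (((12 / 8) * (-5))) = -3739090944 / 77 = -48559622.65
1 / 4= 0.25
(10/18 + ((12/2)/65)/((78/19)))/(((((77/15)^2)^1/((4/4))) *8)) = 785/286286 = 0.00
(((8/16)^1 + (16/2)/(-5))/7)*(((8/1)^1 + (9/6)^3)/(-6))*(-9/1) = -429/160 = -2.68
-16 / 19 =-0.84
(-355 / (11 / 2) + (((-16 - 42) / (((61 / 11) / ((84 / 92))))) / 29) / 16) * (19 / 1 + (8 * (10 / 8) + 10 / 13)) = -3085001847 / 1605032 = -1922.08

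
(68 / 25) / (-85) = -4 / 125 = -0.03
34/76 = 17/38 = 0.45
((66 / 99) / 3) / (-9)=-2 / 81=-0.02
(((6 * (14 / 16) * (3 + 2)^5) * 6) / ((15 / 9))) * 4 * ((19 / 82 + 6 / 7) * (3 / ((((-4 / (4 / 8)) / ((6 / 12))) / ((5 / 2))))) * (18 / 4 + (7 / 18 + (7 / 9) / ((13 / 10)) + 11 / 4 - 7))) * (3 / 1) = -30533203125 / 68224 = -447543.43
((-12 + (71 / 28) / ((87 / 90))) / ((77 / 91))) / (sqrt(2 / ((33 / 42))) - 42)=49491*sqrt(77) / 43266608 + 148473 / 561904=0.27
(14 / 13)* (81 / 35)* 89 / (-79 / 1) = -2.81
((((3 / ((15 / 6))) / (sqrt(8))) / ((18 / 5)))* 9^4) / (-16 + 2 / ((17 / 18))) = -37179* sqrt(2) / 944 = -55.70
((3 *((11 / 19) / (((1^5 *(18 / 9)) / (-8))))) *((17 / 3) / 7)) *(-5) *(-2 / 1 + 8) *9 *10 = 2019600 / 133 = 15184.96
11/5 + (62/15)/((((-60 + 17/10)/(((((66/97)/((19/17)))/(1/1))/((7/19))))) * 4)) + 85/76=44979087/13675060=3.29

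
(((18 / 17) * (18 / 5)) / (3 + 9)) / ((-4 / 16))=-108 / 85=-1.27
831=831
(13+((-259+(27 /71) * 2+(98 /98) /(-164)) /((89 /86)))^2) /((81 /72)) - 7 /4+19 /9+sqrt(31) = sqrt(31)+44593254222324407 /805463138892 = 55369.06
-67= -67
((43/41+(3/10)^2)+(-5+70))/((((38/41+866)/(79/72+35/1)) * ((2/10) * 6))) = 704768231/307100160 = 2.29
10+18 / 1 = 28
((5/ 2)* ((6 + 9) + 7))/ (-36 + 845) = 55/ 809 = 0.07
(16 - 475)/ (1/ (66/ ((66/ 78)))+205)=-35802/ 15991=-2.24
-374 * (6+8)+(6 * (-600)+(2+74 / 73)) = -8832.99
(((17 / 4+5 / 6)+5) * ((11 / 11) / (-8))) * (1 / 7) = -121 / 672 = -0.18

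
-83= -83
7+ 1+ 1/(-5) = 39/5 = 7.80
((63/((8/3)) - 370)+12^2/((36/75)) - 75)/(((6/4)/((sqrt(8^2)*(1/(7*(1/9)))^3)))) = -1375.82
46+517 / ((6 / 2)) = 655 / 3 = 218.33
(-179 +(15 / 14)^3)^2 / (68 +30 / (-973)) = 33075024368539 / 71136904832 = 464.95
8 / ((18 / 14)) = 56 / 9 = 6.22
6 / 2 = 3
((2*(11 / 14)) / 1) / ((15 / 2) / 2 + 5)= 44 / 245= 0.18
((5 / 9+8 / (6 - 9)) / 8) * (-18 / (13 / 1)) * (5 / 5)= 19 / 52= 0.37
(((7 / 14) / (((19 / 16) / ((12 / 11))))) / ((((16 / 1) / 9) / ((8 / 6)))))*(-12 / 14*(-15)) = 4.43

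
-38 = -38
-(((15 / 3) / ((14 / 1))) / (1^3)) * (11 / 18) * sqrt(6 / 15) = -11 * sqrt(10) / 252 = -0.14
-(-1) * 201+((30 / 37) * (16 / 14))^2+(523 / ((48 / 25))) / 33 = 22325839579 / 106256304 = 210.11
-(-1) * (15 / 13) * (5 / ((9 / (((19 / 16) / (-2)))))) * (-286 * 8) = 5225 / 6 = 870.83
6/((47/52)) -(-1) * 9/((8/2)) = 1671/188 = 8.89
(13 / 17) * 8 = 6.12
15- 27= -12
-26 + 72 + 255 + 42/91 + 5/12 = 47093/156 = 301.88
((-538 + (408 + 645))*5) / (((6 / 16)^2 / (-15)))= -824000 / 3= -274666.67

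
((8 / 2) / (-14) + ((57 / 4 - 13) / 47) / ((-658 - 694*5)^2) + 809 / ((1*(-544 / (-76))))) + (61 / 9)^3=13095832685007427 / 30879425138688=424.10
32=32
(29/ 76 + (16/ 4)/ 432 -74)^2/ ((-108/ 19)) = -5703723529/ 5983632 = -953.22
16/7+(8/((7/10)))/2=8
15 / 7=2.14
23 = 23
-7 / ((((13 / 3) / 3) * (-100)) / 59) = 2.86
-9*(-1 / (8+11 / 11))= 1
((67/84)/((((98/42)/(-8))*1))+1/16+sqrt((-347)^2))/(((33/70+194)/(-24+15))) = -12147885/762328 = -15.94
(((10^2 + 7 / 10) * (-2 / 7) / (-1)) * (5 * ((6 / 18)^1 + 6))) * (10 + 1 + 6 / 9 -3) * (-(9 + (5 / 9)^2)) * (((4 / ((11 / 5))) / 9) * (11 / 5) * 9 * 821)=-1231773662288 / 5103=-241382257.94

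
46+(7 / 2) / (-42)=45.92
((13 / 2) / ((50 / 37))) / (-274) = -481 / 27400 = -0.02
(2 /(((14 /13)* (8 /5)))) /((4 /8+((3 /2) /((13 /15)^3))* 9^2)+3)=142805 /23394112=0.01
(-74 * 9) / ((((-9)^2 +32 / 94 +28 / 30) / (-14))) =6573420 / 58003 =113.33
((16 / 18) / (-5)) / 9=-8 / 405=-0.02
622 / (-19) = -622 / 19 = -32.74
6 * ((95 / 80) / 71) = 57 / 568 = 0.10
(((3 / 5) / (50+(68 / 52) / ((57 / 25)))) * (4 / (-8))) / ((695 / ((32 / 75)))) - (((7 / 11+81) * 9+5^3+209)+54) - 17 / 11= -1124.27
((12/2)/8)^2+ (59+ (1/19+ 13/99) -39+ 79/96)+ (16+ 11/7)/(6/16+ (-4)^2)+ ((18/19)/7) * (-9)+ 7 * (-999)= -384803534069/55196064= -6971.58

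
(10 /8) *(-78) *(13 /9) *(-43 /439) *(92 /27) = 1671410 /35559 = 47.00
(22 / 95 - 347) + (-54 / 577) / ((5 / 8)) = -19016319 / 54815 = -346.92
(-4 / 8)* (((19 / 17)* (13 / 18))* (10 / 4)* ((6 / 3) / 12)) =-1235 / 7344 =-0.17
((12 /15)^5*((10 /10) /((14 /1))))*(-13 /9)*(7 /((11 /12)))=-26624 /103125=-0.26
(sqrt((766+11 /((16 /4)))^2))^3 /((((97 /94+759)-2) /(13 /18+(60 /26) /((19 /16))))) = 359894908471875 /225279808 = 1597546.23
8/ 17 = 0.47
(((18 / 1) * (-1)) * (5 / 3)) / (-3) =10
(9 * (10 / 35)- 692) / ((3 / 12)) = -19304 / 7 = -2757.71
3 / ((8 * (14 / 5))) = 15 / 112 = 0.13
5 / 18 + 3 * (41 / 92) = 1337 / 828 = 1.61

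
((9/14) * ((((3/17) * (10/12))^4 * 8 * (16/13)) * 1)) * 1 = 22500/7600411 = 0.00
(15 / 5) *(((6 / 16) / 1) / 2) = 9 / 16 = 0.56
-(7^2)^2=-2401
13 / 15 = 0.87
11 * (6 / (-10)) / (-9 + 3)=11 / 10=1.10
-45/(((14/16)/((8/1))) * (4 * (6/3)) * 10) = -5.14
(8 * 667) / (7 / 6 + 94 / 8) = 64032 / 155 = 413.11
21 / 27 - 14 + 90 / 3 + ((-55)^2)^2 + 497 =82360249 / 9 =9151138.78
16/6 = 8/3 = 2.67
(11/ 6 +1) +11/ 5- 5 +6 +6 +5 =511/ 30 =17.03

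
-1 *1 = -1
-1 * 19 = -19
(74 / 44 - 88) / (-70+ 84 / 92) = 43677 / 34958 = 1.25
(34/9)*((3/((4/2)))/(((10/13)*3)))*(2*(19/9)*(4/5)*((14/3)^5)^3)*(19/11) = 49645512926791268171776/319621903425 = 155325753319.16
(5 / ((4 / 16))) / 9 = 20 / 9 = 2.22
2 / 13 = 0.15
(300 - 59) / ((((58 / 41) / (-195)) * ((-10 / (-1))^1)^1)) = -385359 / 116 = -3322.06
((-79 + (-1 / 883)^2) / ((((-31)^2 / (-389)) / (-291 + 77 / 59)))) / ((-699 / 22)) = 3003256342818160 / 10300367680363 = 291.57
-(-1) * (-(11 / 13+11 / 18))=-341 / 234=-1.46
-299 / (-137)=299 / 137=2.18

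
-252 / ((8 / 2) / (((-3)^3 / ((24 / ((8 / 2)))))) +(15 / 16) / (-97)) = 502848 / 1793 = 280.45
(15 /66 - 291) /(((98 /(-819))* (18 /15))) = 1247415 /616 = 2025.02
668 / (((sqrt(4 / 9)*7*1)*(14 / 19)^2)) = 180861 / 686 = 263.65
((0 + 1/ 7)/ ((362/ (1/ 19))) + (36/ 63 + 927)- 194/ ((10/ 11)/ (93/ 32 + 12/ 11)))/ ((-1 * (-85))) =0.88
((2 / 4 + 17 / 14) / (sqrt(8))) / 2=3*sqrt(2) / 14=0.30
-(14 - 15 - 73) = 74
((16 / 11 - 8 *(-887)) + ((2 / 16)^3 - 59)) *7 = 277484109 / 5632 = 49269.20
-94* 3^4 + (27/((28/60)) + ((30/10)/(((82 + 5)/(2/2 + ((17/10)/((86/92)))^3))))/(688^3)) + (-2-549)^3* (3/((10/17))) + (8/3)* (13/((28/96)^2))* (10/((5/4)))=-853153466.16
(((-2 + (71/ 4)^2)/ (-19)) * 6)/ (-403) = 15027/ 61256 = 0.25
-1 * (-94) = 94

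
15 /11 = 1.36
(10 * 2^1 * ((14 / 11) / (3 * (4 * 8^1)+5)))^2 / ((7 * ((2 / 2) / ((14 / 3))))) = 156800 / 3702963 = 0.04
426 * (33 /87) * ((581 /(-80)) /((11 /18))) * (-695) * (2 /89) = 29991.28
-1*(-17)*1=17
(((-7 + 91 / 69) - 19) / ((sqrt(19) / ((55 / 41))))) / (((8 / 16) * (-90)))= 18733 * sqrt(19) / 483759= 0.17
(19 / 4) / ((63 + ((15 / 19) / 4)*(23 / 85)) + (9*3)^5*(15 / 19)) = 6137 / 14635966605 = 0.00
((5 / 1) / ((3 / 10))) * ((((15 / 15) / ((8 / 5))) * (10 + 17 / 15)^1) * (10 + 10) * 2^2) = 83500 / 9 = 9277.78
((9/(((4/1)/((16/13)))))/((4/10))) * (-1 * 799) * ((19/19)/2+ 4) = -323595/13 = -24891.92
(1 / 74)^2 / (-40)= -1 / 219040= -0.00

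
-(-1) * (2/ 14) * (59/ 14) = 59/ 98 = 0.60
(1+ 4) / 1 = 5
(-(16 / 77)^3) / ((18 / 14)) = -4096 / 586971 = -0.01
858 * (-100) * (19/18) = -271700/3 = -90566.67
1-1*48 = -47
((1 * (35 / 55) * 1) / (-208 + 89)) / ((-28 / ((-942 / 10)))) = -471 / 26180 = -0.02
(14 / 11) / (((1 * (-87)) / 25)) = -350 / 957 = -0.37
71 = 71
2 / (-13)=-2 / 13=-0.15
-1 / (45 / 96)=-2.13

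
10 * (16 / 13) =160 / 13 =12.31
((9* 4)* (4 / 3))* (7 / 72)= 14 / 3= 4.67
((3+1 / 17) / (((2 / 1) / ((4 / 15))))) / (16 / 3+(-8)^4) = 13 / 130730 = 0.00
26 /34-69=-1160 /17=-68.24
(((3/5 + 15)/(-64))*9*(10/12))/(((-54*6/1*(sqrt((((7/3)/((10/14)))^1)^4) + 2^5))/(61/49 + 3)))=4225/7527184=0.00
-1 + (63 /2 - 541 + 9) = -1003 /2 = -501.50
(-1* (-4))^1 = 4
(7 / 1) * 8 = 56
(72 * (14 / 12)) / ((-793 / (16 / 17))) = -0.10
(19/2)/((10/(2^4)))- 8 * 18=-644/5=-128.80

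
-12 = -12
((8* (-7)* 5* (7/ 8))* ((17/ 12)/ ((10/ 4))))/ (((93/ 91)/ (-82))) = 3107923/ 279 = 11139.51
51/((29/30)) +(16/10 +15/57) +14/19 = 8027/145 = 55.36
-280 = -280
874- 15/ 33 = 9609/ 11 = 873.55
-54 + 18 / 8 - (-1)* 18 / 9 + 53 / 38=-3675 / 76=-48.36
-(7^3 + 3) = -346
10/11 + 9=109/11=9.91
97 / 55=1.76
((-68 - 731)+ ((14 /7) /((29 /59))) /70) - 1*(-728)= -72006 /1015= -70.94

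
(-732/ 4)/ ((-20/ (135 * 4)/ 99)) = 489159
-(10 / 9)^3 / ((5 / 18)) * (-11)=4400 / 81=54.32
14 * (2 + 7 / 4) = 105 / 2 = 52.50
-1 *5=-5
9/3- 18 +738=723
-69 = -69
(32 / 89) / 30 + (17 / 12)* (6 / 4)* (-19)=-431077 / 10680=-40.36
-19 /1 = -19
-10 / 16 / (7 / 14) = -5 / 4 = -1.25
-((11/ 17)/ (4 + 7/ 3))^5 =-39135393/ 3515706497843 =-0.00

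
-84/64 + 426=424.69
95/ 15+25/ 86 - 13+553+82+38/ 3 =55151/ 86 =641.29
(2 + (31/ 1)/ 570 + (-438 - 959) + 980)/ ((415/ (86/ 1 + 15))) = -23888419/ 236550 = -100.99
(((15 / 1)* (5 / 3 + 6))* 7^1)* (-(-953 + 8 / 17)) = 13035365 / 17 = 766786.18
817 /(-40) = -20.42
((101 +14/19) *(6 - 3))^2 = 33628401/361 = 93153.47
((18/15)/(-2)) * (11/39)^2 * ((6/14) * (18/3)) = -726/5915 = -0.12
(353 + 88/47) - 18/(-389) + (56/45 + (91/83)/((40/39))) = 39030889027/109259208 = 357.23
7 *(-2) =-14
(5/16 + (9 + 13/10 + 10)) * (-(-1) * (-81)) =-1669.61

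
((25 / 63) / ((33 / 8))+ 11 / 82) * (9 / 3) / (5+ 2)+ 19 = 7597127 / 397782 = 19.10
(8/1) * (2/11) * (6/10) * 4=192/55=3.49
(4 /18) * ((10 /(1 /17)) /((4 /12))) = 340 /3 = 113.33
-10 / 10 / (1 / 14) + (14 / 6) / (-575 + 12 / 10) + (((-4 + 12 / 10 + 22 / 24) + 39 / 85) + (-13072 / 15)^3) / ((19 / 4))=-22935701202237764 / 164608875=-139334535.89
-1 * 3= -3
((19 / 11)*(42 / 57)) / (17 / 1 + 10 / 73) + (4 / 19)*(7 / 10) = 289744 / 1307295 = 0.22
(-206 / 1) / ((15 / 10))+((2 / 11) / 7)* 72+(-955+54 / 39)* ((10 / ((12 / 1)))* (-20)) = 47321654 / 3003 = 15758.13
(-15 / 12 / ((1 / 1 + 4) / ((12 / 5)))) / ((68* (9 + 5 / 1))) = -3 / 4760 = -0.00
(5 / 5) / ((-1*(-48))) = 0.02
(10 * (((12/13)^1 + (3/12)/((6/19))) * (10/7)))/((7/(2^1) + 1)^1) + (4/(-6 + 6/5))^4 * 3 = 270875/39312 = 6.89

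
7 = 7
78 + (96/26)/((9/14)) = 83.74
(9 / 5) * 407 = 3663 / 5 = 732.60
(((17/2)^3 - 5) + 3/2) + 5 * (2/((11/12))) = 54695/88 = 621.53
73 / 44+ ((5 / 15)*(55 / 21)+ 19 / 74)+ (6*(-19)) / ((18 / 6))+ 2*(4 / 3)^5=-74168657 / 2769228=-26.78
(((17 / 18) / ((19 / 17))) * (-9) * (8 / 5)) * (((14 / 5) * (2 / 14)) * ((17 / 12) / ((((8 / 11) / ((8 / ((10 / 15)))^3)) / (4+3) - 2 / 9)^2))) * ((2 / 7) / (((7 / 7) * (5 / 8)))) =-2070934677504 / 32425934375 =-63.87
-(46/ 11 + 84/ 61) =-3730/ 671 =-5.56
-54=-54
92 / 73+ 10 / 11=1742 / 803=2.17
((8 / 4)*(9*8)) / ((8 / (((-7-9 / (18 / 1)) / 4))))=-135 / 4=-33.75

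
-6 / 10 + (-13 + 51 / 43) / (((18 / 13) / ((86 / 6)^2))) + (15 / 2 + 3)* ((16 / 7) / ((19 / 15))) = -13347487 / 7695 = -1734.57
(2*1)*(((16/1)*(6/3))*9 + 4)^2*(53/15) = 602532.27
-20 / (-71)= 20 / 71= 0.28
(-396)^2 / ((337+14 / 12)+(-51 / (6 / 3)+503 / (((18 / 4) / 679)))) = 2.06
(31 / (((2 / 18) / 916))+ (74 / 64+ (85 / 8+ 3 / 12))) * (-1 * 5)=-1277880.16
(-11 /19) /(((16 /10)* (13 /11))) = -605 /1976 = -0.31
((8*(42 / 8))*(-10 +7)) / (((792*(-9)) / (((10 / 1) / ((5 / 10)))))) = 35 / 99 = 0.35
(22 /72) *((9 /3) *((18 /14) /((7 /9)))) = 297 /196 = 1.52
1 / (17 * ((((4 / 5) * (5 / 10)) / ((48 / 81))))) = 40 / 459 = 0.09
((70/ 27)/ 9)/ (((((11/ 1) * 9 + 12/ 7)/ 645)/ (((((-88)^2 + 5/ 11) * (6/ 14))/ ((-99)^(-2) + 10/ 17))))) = 47950332430/ 4607269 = 10407.54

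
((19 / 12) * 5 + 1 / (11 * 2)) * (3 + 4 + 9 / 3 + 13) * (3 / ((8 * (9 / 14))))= 169211 / 1584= 106.83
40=40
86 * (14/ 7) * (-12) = -2064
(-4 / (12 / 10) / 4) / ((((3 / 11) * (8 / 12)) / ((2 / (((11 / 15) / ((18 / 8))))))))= -225 / 8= -28.12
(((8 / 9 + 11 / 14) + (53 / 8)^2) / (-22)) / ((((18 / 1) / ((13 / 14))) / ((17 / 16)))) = -40601899 / 357654528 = -0.11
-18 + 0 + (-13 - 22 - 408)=-461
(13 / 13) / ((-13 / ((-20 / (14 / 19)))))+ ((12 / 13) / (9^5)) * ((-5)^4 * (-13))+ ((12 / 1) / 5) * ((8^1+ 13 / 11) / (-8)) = -156369659 / 197026830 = -0.79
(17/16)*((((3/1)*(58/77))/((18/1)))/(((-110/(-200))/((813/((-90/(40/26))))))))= -668015/198198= -3.37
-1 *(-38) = 38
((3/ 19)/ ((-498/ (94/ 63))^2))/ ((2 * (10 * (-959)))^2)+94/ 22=26946800242583607899/ 6306697929115306800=4.27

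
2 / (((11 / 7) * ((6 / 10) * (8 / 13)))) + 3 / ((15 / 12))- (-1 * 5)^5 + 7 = 2070979 / 660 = 3137.85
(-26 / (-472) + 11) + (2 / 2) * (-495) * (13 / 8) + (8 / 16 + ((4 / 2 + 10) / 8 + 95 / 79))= -29461897 / 37288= -790.12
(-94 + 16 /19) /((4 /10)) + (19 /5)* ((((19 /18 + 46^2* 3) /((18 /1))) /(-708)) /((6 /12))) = -43710257 /184680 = -236.68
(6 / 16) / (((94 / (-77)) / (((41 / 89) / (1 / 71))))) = -672441 / 66928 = -10.05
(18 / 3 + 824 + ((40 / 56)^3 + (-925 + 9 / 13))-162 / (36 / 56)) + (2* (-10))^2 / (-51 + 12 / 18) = -353.89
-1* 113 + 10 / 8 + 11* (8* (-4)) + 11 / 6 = -5543 / 12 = -461.92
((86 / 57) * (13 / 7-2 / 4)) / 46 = 43 / 966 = 0.04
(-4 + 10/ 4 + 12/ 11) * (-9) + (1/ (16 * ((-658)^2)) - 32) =-2157892565/ 76201664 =-28.32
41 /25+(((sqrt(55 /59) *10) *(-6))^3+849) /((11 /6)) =127801 /275 - 6480000 *sqrt(3245) /3481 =-105577.37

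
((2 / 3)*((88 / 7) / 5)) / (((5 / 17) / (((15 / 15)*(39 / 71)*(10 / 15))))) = 77792 / 37275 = 2.09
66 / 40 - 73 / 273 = 7549 / 5460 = 1.38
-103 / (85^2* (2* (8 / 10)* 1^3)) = -103 / 11560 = -0.01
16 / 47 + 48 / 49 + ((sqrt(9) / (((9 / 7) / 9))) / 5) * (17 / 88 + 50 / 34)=8.31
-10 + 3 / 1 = -7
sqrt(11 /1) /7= sqrt(11) /7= 0.47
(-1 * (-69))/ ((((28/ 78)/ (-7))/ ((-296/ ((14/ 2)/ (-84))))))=-4779216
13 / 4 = 3.25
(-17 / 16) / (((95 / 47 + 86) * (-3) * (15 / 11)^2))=96679 / 44679600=0.00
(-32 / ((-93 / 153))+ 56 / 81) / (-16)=-16741 / 5022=-3.33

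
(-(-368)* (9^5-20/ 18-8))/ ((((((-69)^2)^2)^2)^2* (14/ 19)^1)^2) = 767282396/ 1336231350930908273389298953055164662576678841498370488119087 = 0.00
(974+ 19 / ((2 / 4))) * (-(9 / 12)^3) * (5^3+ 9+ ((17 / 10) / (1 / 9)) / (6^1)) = -18655461 / 320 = -58298.32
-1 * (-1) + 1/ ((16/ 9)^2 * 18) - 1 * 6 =-2551/ 512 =-4.98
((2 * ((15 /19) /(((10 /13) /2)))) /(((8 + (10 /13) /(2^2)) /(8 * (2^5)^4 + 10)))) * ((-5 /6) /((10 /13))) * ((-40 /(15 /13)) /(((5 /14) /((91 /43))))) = 813957984056672 /870105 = 935470988.05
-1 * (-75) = 75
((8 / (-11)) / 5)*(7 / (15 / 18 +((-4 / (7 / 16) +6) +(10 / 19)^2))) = 0.50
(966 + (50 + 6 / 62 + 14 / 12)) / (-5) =-189211 / 930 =-203.45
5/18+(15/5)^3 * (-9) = -4369/18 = -242.72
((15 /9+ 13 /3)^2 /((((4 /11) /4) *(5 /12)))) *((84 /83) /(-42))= -9504 /415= -22.90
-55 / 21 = -2.62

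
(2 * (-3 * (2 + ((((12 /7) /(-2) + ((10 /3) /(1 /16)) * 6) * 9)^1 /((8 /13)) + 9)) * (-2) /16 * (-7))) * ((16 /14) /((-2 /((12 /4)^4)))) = 31832271 /28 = 1136866.82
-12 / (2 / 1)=-6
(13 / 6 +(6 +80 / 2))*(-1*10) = -1445 / 3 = -481.67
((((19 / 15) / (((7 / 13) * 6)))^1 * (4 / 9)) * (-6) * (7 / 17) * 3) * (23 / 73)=-22724 / 55845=-0.41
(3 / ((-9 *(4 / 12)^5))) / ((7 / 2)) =-162 / 7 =-23.14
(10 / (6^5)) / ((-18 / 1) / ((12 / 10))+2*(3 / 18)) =-5 / 57024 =-0.00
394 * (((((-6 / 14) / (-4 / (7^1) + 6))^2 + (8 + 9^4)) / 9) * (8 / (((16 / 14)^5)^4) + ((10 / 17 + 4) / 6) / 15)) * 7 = 1217182.82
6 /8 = 3 /4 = 0.75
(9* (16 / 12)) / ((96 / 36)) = 9 / 2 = 4.50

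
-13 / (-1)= 13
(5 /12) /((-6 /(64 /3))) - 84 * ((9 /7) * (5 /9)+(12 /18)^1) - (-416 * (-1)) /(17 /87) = -1031108 /459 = -2246.42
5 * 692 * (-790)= -2733400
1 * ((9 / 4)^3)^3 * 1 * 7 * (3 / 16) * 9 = 73222472421 / 4194304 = 17457.60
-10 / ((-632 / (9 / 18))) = 5 / 632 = 0.01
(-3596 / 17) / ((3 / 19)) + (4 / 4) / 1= -68273 / 51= -1338.69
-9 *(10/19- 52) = 8802/19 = 463.26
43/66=0.65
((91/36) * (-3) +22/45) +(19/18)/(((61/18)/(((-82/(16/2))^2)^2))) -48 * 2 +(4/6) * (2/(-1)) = 2342642167/702720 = 3333.68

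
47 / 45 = 1.04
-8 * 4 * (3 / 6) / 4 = -4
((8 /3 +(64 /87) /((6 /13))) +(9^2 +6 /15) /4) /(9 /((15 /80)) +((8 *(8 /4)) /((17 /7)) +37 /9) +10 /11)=24023329 /58186180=0.41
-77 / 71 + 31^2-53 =64391 / 71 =906.92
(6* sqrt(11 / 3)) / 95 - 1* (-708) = 2* sqrt(33) / 95 + 708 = 708.12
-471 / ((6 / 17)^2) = -3781.08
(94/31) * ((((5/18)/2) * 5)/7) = 1175/3906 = 0.30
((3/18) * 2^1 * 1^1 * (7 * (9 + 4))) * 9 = 273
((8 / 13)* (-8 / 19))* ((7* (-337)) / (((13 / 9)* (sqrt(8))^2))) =169848 / 3211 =52.90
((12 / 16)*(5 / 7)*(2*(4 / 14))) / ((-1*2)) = -15 / 98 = -0.15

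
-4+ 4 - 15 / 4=-3.75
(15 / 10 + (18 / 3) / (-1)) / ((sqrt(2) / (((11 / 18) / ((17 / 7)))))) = -77*sqrt(2) / 136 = -0.80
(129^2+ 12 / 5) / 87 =27739 / 145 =191.30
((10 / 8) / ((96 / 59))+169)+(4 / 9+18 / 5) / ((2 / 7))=1059401 / 5760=183.92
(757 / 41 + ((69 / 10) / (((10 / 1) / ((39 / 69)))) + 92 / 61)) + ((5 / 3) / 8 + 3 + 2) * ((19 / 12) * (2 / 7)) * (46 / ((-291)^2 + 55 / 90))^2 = 20.36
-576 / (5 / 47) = -5414.40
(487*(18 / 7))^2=76842756 / 49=1568219.51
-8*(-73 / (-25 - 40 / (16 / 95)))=-1168 / 525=-2.22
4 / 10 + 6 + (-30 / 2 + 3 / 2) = -71 / 10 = -7.10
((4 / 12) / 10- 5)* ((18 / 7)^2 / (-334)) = 0.10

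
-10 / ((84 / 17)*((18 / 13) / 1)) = -1105 / 756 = -1.46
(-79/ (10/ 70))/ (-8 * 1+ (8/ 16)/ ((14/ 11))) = 15484/ 213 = 72.69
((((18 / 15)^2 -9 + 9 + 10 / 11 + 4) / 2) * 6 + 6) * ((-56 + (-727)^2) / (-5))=-2647361.47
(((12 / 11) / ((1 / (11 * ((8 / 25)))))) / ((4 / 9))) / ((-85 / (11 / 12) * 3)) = -66 / 2125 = -0.03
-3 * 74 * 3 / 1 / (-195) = 222 / 65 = 3.42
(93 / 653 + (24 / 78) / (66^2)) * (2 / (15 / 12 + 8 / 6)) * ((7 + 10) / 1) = 179146544 / 95526717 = 1.88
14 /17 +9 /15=121 /85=1.42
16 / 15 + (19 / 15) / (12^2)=2323 / 2160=1.08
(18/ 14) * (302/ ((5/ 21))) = 8154/ 5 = 1630.80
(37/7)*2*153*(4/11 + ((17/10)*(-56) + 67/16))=-451583631/3080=-146618.06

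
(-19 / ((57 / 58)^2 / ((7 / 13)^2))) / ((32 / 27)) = -123627 / 25688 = -4.81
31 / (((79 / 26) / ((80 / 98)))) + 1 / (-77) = 354087 / 42581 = 8.32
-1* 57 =-57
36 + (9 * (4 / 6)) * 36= 252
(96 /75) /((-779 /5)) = -32 /3895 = -0.01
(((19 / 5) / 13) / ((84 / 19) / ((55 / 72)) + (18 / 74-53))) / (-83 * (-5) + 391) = -0.00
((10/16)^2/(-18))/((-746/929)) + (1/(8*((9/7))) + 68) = 68.12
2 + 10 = 12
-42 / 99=-14 / 33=-0.42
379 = 379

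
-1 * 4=-4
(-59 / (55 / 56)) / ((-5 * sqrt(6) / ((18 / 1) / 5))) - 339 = -339 + 9912 * sqrt(6) / 1375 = -321.34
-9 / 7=-1.29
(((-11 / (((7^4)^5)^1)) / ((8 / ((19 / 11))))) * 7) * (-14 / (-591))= -19 / 3849569745460301436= -0.00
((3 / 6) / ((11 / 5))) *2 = 5 / 11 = 0.45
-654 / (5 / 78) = -51012 / 5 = -10202.40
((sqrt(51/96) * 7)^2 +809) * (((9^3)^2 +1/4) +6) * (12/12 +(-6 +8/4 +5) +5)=397622455083/128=3106425430.34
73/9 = 8.11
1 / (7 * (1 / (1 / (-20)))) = -0.01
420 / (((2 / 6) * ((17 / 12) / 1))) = 889.41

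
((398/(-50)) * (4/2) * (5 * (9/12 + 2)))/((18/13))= -28457/180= -158.09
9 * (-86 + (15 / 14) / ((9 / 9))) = -10701 / 14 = -764.36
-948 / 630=-158 / 105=-1.50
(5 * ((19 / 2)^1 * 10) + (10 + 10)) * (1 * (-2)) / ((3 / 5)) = -1650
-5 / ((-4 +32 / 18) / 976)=2196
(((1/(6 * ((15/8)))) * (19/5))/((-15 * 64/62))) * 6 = -589/4500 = -0.13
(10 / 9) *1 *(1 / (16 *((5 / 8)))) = 1 / 9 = 0.11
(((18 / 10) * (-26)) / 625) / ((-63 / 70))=52 / 625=0.08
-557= -557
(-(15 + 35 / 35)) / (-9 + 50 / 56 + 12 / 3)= 448 / 115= 3.90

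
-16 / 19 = -0.84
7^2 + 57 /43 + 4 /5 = 10992 /215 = 51.13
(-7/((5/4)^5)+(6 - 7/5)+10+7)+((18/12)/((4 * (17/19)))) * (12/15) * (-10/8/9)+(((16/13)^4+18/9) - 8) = 566412979441/36415275000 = 15.55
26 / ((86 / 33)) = 429 / 43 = 9.98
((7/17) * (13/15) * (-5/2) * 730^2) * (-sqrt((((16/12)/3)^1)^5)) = 775902400/12393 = 62608.12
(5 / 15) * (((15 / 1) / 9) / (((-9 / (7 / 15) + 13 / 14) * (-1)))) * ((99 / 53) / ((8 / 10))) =1925 / 27242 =0.07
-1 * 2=-2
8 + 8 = 16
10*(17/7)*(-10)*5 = -8500/7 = -1214.29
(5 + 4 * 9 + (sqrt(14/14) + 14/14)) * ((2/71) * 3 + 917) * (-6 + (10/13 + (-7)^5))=-611934383181/923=-662984163.79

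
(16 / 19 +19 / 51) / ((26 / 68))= 2354 / 741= 3.18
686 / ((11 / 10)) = 6860 / 11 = 623.64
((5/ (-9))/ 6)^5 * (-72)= 0.00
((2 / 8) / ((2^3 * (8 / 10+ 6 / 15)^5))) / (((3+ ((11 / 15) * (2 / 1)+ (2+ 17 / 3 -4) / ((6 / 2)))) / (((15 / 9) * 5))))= 390625 / 21233664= 0.02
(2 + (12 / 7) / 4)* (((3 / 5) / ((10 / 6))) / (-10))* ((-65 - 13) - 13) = 1989 / 250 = 7.96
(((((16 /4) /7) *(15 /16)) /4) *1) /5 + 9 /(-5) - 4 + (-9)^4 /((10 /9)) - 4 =3301271 /560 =5895.13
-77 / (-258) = 77 / 258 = 0.30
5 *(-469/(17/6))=-14070/17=-827.65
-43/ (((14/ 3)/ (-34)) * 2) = 2193/ 14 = 156.64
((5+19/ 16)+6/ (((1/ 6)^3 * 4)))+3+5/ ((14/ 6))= 37557/ 112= 335.33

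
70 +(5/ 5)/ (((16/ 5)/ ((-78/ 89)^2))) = 2225485/ 31684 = 70.24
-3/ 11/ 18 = -1/ 66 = -0.02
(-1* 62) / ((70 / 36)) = -1116 / 35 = -31.89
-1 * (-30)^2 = -900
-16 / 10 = -8 / 5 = -1.60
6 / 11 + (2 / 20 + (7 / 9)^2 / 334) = 481556 / 743985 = 0.65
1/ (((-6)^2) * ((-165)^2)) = 1/ 980100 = 0.00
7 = 7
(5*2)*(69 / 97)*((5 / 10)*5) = 1725 / 97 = 17.78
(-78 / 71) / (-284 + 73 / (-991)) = 25766 / 6662569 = 0.00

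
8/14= 4/7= 0.57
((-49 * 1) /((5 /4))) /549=-196 /2745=-0.07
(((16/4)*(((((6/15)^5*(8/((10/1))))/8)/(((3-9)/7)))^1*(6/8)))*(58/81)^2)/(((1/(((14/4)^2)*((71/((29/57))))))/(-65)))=1395524312/6834375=204.19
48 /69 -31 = -30.30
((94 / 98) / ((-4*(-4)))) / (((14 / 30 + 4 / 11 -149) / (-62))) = 240405 / 9583616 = 0.03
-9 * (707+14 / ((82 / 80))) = -265923 / 41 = -6485.93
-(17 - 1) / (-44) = 4 / 11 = 0.36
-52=-52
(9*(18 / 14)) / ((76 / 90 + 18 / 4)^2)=656100 / 1619527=0.41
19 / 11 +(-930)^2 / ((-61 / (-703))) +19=6688285608 / 671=9967638.76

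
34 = 34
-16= -16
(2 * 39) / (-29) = -78 / 29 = -2.69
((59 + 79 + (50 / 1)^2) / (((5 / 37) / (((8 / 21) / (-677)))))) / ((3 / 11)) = -8589328 / 213255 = -40.28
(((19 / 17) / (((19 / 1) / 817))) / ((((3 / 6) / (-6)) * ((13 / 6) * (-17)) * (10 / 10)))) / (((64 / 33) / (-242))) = -29360529 / 15028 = -1953.72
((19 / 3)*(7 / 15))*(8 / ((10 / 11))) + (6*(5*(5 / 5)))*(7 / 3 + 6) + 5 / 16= 994757 / 3600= 276.32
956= 956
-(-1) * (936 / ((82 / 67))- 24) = 30372 / 41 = 740.78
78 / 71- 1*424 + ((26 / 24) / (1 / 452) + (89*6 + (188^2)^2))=266079373531 / 213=1249198936.77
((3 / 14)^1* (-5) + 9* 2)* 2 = 237 / 7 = 33.86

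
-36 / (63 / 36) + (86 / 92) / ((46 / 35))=-294169 / 14812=-19.86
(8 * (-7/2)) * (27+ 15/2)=-966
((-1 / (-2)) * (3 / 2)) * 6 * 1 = 9 / 2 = 4.50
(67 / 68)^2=4489 / 4624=0.97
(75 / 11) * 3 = 225 / 11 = 20.45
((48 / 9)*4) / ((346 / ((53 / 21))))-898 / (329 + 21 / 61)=-40210913 / 15640065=-2.57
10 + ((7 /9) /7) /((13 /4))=1174 /117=10.03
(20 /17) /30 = 0.04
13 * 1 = 13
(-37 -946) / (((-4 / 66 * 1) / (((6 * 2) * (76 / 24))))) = 616341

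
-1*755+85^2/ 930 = -138985/ 186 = -747.23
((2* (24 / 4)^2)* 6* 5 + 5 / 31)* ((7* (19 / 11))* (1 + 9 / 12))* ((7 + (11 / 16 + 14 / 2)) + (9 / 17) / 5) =735664097 / 1088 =676161.85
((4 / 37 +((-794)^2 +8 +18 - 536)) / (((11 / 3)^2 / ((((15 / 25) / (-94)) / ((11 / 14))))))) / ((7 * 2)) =-314648091 / 11573045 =-27.19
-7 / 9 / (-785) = 7 / 7065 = 0.00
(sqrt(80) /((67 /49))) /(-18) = -0.36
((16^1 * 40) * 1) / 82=320 / 41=7.80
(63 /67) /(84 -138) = -0.02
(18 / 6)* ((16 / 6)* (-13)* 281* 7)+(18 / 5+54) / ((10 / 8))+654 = -5096698 / 25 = -203867.92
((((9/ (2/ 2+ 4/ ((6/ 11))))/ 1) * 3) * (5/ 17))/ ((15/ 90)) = 486/ 85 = 5.72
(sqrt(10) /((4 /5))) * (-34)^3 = -49130 * sqrt(10) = -155362.70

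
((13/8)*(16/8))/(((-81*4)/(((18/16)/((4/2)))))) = -13/2304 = -0.01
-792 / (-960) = 33 / 40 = 0.82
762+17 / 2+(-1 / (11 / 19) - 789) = -445 / 22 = -20.23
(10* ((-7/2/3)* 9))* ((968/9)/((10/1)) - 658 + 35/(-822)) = 55867343/822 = 67965.14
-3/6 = -1/2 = -0.50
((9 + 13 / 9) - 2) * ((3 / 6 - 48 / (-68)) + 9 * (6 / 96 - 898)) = -41758637 / 612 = -68233.07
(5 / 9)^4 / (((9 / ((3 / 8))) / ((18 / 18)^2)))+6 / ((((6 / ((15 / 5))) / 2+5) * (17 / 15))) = 2372585 / 2676888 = 0.89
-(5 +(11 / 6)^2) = -301 / 36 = -8.36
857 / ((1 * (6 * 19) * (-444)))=-857 / 50616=-0.02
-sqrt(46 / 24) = -sqrt(69) / 6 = -1.38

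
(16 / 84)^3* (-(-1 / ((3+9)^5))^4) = -1 / 554757051407126048538624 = -0.00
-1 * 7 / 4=-7 / 4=-1.75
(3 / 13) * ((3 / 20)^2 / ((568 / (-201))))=-5427 / 2953600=-0.00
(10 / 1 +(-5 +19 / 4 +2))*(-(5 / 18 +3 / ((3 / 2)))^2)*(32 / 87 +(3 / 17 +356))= -41662682303 / 1916784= -21735.72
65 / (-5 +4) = -65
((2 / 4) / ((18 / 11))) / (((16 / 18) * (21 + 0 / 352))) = 11 / 672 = 0.02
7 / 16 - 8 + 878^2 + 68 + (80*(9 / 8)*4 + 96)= 771400.44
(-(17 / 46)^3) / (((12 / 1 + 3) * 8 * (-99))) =4913 / 1156351680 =0.00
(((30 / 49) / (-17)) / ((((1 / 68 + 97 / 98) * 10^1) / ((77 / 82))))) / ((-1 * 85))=462 / 11664295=0.00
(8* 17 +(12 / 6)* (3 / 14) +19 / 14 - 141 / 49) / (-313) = -13221 / 30674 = -0.43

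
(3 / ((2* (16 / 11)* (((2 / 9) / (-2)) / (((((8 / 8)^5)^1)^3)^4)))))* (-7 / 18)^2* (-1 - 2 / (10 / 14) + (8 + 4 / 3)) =-44737 / 5760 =-7.77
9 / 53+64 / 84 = 1037 / 1113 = 0.93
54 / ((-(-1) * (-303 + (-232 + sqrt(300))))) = -0.10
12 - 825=-813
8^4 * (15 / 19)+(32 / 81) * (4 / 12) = 14930528 / 4617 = 3233.82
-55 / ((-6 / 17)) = 935 / 6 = 155.83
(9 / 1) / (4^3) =9 / 64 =0.14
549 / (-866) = -549 / 866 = -0.63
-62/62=-1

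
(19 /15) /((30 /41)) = 1.73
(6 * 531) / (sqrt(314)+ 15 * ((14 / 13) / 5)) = -869778 / 25651+ 269217 * sqrt(314) / 25651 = 152.07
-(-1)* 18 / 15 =6 / 5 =1.20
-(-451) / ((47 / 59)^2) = 1569931 / 2209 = 710.70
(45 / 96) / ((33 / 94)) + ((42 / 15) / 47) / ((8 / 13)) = 59229 / 41360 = 1.43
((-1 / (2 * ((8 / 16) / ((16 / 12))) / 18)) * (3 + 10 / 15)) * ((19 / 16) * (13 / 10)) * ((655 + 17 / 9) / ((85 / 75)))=-4015726 / 51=-78739.73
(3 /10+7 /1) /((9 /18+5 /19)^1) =1387 /145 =9.57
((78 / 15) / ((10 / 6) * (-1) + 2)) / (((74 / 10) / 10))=780 / 37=21.08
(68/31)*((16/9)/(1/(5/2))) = 9.75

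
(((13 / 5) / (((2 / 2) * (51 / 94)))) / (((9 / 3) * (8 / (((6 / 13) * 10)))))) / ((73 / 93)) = 1457 / 1241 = 1.17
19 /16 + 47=771 /16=48.19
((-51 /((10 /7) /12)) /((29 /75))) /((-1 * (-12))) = -5355 /58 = -92.33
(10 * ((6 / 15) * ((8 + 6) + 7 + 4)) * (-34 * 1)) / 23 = -3400 / 23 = -147.83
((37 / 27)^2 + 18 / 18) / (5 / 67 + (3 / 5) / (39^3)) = 772058755 / 20022876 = 38.56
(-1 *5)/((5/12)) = -12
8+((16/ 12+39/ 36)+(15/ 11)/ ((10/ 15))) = 1645/ 132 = 12.46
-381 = -381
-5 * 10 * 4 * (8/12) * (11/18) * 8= -17600/27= -651.85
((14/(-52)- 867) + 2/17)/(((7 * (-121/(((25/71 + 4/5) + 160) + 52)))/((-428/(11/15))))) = -1692690779358/13290277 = -127363.09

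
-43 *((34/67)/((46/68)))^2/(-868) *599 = 16.70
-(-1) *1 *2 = 2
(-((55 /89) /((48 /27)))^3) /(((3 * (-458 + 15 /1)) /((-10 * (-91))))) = 18395251875 /639592994816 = 0.03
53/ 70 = 0.76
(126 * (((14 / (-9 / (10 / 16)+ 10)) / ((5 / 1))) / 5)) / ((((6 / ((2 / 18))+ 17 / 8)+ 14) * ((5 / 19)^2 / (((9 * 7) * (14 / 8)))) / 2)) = -187220376 / 257125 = -728.13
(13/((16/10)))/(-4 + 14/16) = -13/5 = -2.60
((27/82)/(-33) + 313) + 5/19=5368533/17138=313.25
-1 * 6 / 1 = -6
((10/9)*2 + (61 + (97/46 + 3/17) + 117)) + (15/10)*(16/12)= 1298563/7038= 184.51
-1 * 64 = -64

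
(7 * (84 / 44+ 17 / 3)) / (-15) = -350 / 99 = -3.54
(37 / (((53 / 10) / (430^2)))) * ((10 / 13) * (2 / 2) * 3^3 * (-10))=-184715100000 / 689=-268091582.00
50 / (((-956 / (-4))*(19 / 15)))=750 / 4541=0.17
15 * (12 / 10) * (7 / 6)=21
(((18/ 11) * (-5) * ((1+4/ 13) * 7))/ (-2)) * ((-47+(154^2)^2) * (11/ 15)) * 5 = 1003970767065/ 13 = 77228520543.46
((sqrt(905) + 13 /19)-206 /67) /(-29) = 3043 /36917-sqrt(905) /29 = -0.95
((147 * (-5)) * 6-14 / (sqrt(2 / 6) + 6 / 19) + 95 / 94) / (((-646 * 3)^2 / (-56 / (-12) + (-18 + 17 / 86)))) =0.02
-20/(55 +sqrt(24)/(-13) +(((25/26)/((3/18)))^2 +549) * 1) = -72805876/2319900269 - 17576 * sqrt(6)/2319900269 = -0.03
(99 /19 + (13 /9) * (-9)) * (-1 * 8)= 1184 /19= 62.32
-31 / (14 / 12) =-186 / 7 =-26.57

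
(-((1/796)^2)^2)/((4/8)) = -1/200734617728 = -0.00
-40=-40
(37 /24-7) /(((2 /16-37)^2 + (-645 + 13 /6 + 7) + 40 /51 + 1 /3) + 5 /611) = -10885576 /1445986313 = -0.01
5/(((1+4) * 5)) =1/5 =0.20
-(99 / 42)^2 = -1089 / 196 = -5.56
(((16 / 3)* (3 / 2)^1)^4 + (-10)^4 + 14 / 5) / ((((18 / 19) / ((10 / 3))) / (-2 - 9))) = -4911082 / 9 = -545675.78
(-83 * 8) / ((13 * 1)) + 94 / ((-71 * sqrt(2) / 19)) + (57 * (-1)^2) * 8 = 5264 / 13 - 893 * sqrt(2) / 71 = 387.14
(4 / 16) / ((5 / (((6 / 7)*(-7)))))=-3 / 10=-0.30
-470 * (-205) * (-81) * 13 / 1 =-101456550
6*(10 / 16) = 15 / 4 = 3.75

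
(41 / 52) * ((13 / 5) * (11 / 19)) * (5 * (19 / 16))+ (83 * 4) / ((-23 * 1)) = -10875 / 1472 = -7.39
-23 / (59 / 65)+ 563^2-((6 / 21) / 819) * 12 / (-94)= 1679548799528 / 5299203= 316943.66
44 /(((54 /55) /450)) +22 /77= 423506 /21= 20166.95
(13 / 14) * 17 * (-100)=-11050 / 7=-1578.57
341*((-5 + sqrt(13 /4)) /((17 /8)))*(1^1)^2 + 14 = -13402 /17 + 1364*sqrt(13) /17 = -499.06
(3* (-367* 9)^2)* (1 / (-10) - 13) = -4287554937 / 10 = -428755493.70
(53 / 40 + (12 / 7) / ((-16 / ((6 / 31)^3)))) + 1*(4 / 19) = 243239559 / 158488120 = 1.53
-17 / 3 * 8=-136 / 3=-45.33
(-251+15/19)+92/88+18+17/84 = -4054781/17556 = -230.96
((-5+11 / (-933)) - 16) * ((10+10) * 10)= -3920800 / 933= -4202.36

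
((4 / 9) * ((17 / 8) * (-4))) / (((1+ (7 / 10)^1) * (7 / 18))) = -40 / 7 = -5.71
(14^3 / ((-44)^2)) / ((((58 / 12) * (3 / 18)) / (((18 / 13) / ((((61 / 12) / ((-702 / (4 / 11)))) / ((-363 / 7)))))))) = 84873096 / 1769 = 47978.01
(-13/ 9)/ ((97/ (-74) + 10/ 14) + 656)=-6734/ 3055491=-0.00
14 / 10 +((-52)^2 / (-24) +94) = -259 / 15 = -17.27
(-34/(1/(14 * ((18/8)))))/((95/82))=-87822/95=-924.44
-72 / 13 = -5.54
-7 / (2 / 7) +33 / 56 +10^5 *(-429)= -2402401339 / 56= -42900023.91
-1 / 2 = -0.50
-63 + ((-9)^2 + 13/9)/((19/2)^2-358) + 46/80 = -3455329/55080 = -62.73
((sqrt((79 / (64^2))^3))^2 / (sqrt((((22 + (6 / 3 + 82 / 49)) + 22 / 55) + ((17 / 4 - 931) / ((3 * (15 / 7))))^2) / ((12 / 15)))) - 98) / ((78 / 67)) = -3283 / 39 + 693705873 * sqrt(165177868445) / 7378108847140359897088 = -84.18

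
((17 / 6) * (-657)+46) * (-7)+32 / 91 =2313011 / 182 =12708.85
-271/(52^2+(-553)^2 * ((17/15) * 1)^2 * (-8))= 60975/706422008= 0.00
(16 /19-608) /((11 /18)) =-993.53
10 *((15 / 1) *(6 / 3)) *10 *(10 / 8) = 3750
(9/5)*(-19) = -171/5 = -34.20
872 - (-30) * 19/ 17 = 15394/ 17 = 905.53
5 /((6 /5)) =25 /6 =4.17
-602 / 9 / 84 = -43 / 54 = -0.80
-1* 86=-86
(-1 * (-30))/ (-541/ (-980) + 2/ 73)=2146200/ 41453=51.77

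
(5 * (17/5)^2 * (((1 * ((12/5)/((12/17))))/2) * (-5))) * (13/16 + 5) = -456909/160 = -2855.68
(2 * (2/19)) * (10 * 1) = 40/19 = 2.11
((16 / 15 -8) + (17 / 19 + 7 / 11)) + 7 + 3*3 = 33224 / 3135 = 10.60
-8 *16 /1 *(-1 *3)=384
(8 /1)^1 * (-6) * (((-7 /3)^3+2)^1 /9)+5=5029 /81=62.09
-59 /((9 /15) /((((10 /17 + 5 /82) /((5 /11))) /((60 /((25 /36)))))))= -2936725 /1806624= -1.63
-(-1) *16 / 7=16 / 7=2.29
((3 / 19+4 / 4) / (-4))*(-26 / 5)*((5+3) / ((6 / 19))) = 572 / 15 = 38.13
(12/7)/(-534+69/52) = -208/64631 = -0.00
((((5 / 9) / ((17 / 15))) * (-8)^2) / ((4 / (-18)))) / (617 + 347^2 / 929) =-1114800 / 5895617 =-0.19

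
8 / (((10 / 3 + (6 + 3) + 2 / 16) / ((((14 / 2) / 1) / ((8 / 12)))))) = 2016 / 299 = 6.74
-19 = -19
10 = 10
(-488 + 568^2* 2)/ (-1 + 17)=80595/ 2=40297.50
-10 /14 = -5 /7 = -0.71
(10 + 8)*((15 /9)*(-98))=-2940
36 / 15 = 12 / 5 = 2.40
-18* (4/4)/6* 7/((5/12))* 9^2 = -20412/5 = -4082.40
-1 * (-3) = 3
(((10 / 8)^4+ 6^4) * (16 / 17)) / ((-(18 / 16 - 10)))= 19553 / 142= 137.70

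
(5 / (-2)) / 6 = -5 / 12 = -0.42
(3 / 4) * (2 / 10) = 3 / 20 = 0.15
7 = 7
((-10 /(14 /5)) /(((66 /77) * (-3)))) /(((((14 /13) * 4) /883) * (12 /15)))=1434875 /4032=355.87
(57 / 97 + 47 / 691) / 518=3139 / 2479999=0.00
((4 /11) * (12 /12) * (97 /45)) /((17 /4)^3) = 24832 /2431935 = 0.01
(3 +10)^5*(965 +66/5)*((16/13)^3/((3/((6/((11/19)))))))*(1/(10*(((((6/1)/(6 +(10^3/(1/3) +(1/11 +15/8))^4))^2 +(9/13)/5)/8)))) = 158686024796793035563854855029802166024634998780449161216/11741203737711418080121998458870654511472309455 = 13515311406.03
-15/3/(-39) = 5/39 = 0.13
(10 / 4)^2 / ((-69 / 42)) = -175 / 46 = -3.80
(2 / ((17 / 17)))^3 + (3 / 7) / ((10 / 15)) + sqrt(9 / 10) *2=3 *sqrt(10) / 5 + 121 / 14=10.54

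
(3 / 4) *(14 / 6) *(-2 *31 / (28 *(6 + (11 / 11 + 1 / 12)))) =-93 / 170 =-0.55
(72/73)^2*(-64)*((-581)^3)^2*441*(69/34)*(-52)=111446939793192762844965.10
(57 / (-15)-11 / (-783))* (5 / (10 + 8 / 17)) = -1.81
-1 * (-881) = 881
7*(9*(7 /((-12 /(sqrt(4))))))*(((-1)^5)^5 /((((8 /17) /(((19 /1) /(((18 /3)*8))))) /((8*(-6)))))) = -47481 /16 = -2967.56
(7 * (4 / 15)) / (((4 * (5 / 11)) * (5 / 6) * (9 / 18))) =308 / 125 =2.46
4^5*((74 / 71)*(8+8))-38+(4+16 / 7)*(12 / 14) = 59294926 / 3479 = 17043.67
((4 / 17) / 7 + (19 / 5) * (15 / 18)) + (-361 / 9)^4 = 4042093001053 / 1561518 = 2588566.38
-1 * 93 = -93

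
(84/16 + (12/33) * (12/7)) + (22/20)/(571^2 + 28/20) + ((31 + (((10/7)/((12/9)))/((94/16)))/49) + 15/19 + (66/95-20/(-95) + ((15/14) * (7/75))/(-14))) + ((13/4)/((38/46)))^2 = 112798429123940921/2087209036521840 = 54.04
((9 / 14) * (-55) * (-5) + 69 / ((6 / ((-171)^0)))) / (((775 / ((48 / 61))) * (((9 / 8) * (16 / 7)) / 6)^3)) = 2.43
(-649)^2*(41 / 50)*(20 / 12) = 17269241 / 30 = 575641.37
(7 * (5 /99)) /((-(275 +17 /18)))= -70 /54637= -0.00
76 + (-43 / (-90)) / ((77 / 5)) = 105379 / 1386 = 76.03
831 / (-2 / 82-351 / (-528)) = 5996496 / 4621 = 1297.66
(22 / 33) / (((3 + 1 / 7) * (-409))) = -7 / 13497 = -0.00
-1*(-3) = 3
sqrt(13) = 3.61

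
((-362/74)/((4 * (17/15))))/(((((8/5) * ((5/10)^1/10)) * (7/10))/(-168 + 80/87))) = 411096250/127687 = 3219.56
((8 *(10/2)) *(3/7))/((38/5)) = 300/133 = 2.26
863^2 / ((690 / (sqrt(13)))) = 744769 * sqrt(13) / 690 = 3891.74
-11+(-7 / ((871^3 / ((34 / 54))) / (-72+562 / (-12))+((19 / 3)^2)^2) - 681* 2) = -11902711545502066 / 8669127132101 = -1373.00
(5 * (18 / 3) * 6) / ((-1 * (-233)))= 180 / 233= 0.77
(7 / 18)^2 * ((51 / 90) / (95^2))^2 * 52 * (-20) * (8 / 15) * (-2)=2945488 / 4453312921875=0.00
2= 2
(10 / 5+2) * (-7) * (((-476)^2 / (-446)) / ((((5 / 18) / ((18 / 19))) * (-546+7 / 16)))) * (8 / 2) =-355.69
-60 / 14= -30 / 7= -4.29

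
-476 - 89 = -565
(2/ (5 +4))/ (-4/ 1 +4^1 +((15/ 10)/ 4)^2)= 1.58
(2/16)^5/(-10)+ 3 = 3.00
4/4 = 1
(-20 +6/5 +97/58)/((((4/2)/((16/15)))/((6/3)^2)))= -79472/2175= -36.54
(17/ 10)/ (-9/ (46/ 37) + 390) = 391/ 88035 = 0.00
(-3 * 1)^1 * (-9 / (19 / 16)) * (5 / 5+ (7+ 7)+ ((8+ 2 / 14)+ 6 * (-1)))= 389.77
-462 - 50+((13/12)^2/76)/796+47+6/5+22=-19243534771/43557120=-441.80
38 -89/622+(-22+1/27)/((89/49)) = 38509987/1494666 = 25.76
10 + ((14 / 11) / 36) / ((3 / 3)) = 1987 / 198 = 10.04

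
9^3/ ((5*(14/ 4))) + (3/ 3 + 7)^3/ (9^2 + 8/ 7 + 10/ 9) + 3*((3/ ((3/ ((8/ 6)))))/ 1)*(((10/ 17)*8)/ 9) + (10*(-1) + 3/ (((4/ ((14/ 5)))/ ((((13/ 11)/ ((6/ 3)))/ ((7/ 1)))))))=9905344369/ 247165380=40.08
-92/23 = -4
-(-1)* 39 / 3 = 13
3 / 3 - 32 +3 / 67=-2074 / 67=-30.96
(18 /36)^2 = 1 /4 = 0.25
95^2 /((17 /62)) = 559550 /17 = 32914.71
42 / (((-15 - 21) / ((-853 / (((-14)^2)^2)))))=853 / 32928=0.03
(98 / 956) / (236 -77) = 49 / 76002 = 0.00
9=9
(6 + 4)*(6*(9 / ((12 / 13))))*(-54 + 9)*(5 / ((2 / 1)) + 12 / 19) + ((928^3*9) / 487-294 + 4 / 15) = 4076821269449 / 277590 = 14686484.63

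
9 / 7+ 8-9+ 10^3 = 7002 / 7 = 1000.29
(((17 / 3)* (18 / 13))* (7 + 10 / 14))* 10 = 55080 / 91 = 605.27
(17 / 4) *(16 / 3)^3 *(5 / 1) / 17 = 189.63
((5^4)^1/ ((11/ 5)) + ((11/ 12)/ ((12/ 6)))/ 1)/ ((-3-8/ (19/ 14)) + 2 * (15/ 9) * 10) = 1427299/ 122584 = 11.64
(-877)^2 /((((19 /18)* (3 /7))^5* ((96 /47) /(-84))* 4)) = -1033454970431541 /2476099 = -417372233.68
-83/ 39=-2.13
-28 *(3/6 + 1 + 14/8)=-91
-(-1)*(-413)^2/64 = 170569/64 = 2665.14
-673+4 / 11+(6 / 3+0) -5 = -7432 / 11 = -675.64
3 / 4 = 0.75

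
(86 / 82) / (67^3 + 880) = 43 / 12367363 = 0.00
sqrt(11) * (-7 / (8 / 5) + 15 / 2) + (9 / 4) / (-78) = -3 / 104 + 25 * sqrt(11) / 8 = 10.34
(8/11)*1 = 8/11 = 0.73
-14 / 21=-2 / 3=-0.67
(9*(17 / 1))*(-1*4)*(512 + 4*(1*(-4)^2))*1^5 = -352512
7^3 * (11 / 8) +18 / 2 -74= 3253 / 8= 406.62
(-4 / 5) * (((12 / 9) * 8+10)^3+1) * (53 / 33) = -10106252 / 891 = -11342.59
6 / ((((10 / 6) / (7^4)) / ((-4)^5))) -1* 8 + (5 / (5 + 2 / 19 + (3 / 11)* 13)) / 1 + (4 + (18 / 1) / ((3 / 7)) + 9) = -80013029351 / 9040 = -8850998.82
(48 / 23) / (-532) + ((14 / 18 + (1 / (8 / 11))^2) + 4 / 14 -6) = -5373709 / 1761984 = -3.05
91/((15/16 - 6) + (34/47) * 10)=68432/1633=41.91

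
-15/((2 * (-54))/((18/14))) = 5/28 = 0.18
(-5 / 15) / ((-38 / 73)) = 0.64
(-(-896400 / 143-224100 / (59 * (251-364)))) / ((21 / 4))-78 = 7405123974 / 6673667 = 1109.60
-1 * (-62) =62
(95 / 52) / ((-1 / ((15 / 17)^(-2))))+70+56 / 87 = 4634641 / 67860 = 68.30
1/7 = 0.14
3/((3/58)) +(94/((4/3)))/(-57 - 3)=2273/40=56.82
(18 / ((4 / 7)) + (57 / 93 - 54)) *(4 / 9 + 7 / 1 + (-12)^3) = 21013145 / 558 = 37657.97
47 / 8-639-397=-8241 / 8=-1030.12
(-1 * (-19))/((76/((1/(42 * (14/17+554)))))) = 17/1584576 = 0.00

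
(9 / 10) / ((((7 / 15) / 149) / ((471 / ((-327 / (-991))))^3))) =15151999706780493069 / 18130406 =835723133104.71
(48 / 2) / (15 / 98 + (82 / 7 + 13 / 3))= 7056 / 4763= 1.48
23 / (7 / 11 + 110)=253 / 1217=0.21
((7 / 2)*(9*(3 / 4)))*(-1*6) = -567 / 4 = -141.75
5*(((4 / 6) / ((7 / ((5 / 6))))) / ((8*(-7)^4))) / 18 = 25 / 21781872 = 0.00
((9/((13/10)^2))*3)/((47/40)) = 108000/7943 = 13.60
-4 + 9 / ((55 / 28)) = 32 / 55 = 0.58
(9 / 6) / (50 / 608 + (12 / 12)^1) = 1.39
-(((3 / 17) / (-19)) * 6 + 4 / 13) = -1058 / 4199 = -0.25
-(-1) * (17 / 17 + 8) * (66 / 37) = 594 / 37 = 16.05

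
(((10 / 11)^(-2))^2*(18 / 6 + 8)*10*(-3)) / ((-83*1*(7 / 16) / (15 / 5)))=2898918 / 72625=39.92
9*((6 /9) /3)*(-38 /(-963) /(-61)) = -76 /58743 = -0.00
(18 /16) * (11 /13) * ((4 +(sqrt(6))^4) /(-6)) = -165 /26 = -6.35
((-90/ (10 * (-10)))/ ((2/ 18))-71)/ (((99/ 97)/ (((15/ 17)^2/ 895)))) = -3589/ 66946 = -0.05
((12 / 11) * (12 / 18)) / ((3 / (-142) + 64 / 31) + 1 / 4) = 70432 / 222101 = 0.32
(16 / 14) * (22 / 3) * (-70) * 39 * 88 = -2013440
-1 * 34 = -34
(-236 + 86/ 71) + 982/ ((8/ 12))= 87913/ 71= 1238.21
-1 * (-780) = 780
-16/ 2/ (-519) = 8/ 519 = 0.02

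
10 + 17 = 27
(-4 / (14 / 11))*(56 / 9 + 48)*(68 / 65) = -730048 / 4095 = -178.28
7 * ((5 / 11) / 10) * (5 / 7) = 5 / 22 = 0.23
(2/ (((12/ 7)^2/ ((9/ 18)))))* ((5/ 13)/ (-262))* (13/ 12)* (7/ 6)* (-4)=1715/ 679104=0.00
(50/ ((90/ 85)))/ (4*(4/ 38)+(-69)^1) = -8075/ 11727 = -0.69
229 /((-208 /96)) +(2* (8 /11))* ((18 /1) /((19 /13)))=-238494 /2717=-87.78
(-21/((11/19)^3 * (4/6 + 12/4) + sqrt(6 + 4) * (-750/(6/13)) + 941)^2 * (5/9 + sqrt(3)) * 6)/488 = -154131421076489143448795529 * sqrt(3)/14243934909970228889800749280256552 - 8641915864212255776321625 * sqrt(30)/7121967454985114444900374640128276 - 85628567264716190804886405/14243934909970228889800749280256552 - 4801064369006808764623125 * sqrt(10)/7121967454985114444900374640128276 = -0.00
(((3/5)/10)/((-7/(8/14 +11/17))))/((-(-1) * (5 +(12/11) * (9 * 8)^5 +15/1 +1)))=-0.00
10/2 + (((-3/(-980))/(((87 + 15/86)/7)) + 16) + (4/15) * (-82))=-50521/58310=-0.87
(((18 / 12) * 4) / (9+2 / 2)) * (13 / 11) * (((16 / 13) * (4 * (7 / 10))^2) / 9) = 3136 / 4125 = 0.76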